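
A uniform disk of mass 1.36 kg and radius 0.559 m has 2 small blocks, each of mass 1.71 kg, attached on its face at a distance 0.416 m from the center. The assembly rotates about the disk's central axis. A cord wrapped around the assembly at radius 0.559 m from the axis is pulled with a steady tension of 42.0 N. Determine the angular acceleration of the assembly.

I_disk = ½MR² = ½(1.36)(0.559)² = 0.2125 kg·m².
I_blocks = 2·m·r² = 2(1.71)(0.416)² = 0.5919 kg·m².
Total I = 0.8043 kg·m².
τ = F r = (42.0)(0.559) = 23.48 N·m.
α = τ/I = 23.48/0.8043 = 29.19 rad/s².

α ≈ 29.2 rad/s²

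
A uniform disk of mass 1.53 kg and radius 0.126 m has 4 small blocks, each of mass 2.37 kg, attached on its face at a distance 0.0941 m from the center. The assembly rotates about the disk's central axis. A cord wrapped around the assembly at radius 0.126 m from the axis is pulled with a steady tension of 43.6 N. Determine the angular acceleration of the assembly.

α ≈ 57.2 rad/s²

I_disk = ½MR² = ½(1.53)(0.126)² = 0.01215 kg·m².
I_blocks = 4·m·r² = 4(2.37)(0.0941)² = 0.08394 kg·m².
Total I = 0.09609 kg·m².
τ = F r = (43.6)(0.126) = 5.494 N·m.
α = τ/I = 5.494/0.09609 = 57.17 rad/s².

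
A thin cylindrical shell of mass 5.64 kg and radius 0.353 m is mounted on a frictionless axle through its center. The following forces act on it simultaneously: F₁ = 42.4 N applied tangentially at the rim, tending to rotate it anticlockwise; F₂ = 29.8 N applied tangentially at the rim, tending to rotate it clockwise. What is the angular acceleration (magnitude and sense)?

I = MR² = (5.64)(0.353)² = 0.7028 kg·m².
Taking anticlockwise as positive: τ₁ = +(42.4)(0.353) = +14.97 N·m; τ₂ = −(29.8)(0.353) = −10.52 N·m.
Net torque τ = 4.448 N·m.
α = τ/I = 4.448/0.7028 = 6.329 rad/s².

α ≈ 6.33 rad/s², anticlockwise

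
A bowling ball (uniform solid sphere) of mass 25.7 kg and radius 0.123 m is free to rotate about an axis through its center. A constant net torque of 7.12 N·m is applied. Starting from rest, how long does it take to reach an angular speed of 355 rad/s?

t ≈ 7.75 s

I = (2/5)MR² = (2/5)(25.7)(0.123)² = 0.1555 kg·m².
α = τ/I = 7.12/0.1555 = 45.78 rad/s².
ω = αt ⇒ t = ω/α = 355/45.78 = 7.754 s.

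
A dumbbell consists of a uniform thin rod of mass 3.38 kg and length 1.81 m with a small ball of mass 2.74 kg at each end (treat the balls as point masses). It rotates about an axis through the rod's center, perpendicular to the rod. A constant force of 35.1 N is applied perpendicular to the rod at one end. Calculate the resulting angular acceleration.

α ≈ 5.87 rad/s²

I_rod = (1/12)ML² = (1/12)(3.38)(1.81)² = 0.9228 kg·m².
I_balls = 2·m·(L/2)² = 2(2.74)(0.9050)² = 4.488 kg·m².
Total I = 5.411 kg·m².
τ = F·(L/2) = (35.1)(0.905) = 31.77 N·m.
α = τ/I = 31.77/5.411 = 5.871 rad/s².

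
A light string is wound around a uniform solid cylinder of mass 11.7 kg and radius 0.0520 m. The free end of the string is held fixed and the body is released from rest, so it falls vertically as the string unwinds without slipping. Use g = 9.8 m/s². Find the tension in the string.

Translation: Mg − T = Ma. Rotation about the center: TR = Iα with I = ½MR².
With a = αR: T = (I/R²)a = (1/2)M a, so Mg = (1 + 0.5000)Ma.
a = g/(1 + 0.5000) = 9.8/1.500 = 6.533 m/s².
T = 0.5000·M·a = (0.5000)(11.7)(6.533) = 38.22 N.

T ≈ 38.2 N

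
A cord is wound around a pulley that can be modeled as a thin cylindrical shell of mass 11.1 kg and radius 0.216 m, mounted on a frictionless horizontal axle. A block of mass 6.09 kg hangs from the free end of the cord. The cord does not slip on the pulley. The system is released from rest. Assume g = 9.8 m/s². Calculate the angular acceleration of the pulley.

α ≈ 16.1 rad/s²

I = MR² = (11.1)(0.216)² = 0.5179 kg·m².
Block: mg − T = ma. Pulley: TR = Iα. No-slip: a = αR, so T = (I/R²)a = 11.10·a.
Then mg = (m + 11.10)a, so a = (6.09)(9.8)/(6.09 + 11.10) = 3.472 m/s².
α = a/R = 3.472/0.216 = 16.07 rad/s².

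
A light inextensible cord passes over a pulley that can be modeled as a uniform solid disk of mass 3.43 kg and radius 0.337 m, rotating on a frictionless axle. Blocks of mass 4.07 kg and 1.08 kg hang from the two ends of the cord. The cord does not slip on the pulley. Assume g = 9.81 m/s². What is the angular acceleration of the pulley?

I = ½MR² = (1/2)(3.43)(0.337)² = 0.1948 kg·m².
Heavier block: m₁g − T₁ = m₁a. Lighter block: T₂ − m₂g = m₂a.
Pulley: (T₁ − T₂)R = Iα = I(a/R), so T₁ − T₂ = (I/R²)a = (1/2)M_p a = 1.715·a.
Adding the three: (m₁ − m₂)g = (m₁ + m₂ + 1.715)a, so a = (4.07 − 1.08)(9.81)/(4.07 + 1.08 + 1.715) = 4.273 m/s².
α = a/R = 4.273/0.337 = 12.68 rad/s².

α ≈ 12.7 rad/s²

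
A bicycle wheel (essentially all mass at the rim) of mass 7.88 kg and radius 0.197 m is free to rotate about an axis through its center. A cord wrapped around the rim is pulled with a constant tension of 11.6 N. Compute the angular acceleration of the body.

I = MR² = (7.88)(0.197)² = 0.3058 kg·m².
τ = F R = (11.6)(0.197) = 2.285 N·m.
From τ = Iα: α = 2.285/0.3058 = 7.472 rad/s².

α ≈ 7.47 rad/s²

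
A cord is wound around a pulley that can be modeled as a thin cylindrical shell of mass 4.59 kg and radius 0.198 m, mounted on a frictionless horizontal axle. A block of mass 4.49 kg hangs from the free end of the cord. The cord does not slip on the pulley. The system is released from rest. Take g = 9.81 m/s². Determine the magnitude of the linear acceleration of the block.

I = MR² = (4.59)(0.198)² = 0.1799 kg·m².
Block: mg − T = ma. Pulley: TR = Iα. No-slip: a = αR, so T = (I/R²)a = 4.590·a.
Then mg = (m + 4.590)a, so a = (4.49)(9.81)/(4.49 + 4.590) = 4.851 m/s².

a ≈ 4.85 m/s²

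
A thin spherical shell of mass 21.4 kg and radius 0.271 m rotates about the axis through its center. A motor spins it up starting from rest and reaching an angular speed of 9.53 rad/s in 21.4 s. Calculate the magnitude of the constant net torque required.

τ ≈ 0.467 N·m

I = (2/3)MR² = (2/3)(21.4)(0.271)² = 1.048 kg·m².
α = Δω/Δt = (9.53 − 0)/21.4 = 0.4453 rad/s².
τ = Iα = (1.048)(0.4453) = 0.4666 N·m.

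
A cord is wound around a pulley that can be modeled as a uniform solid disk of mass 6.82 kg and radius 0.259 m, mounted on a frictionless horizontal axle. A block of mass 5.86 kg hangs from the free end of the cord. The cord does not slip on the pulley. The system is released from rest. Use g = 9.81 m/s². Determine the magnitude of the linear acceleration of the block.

a ≈ 6.20 m/s²

I = ½MR² = (1/2)(6.82)(0.259)² = 0.2287 kg·m².
Block: mg − T = ma. Pulley: TR = Iα. No-slip: a = αR, so T = (I/R²)a = 3.410·a.
Then mg = (m + 3.410)a, so a = (5.86)(9.81)/(5.86 + 3.410) = 6.201 m/s².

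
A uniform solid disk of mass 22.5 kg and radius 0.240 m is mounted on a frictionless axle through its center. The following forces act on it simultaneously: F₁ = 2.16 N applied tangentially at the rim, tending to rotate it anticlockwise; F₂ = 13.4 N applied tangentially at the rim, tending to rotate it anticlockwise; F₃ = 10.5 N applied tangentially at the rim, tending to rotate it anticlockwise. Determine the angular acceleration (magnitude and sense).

α ≈ 9.65 rad/s², anticlockwise

I = ½MR² = (1/2)(22.5)(0.240)² = 0.6480 kg·m².
Taking anticlockwise as positive: τ₁ = +(2.16)(0.240) = +0.5184 N·m; τ₂ = +(13.4)(0.240) = +3.216 N·m; τ₃ = +(10.5)(0.240) = +2.520 N·m.
Net torque τ = 6.254 N·m.
α = τ/I = 6.254/0.6480 = 9.652 rad/s².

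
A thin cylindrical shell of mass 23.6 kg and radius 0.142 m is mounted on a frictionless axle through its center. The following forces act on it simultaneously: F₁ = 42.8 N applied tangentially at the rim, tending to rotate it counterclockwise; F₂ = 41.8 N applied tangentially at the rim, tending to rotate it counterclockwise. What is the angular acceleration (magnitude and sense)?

α ≈ 25.2 rad/s², counterclockwise

I = MR² = (23.6)(0.142)² = 0.4759 kg·m².
Taking counterclockwise as positive: τ₁ = +(42.8)(0.142) = +6.078 N·m; τ₂ = +(41.8)(0.142) = +5.936 N·m.
Net torque τ = 12.01 N·m.
α = τ/I = 12.01/0.4759 = 25.24 rad/s².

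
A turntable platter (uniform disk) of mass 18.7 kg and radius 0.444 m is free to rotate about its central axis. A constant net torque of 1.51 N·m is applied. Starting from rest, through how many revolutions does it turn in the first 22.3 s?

I = ½MR² = (1/2)(18.7)(0.444)² = 1.843 kg·m².
α = τ/I = 1.51/1.843 = 0.8192 rad/s².
θ = ½αt² = ½(0.8192)(22.3)² = 203.7 rad.
Revolutions = θ/(2π) = 32.42.

≈ 32.4 revolutions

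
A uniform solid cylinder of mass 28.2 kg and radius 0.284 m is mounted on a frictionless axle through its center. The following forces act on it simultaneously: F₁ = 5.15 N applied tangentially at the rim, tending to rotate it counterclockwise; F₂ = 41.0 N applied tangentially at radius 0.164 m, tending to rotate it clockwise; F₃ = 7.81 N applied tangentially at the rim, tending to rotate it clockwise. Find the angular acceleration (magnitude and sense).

α ≈ 6.58 rad/s², clockwise

I = ½MR² = (1/2)(28.2)(0.284)² = 1.137 kg·m².
Taking counterclockwise as positive: τ₁ = +(5.15)(0.284) = +1.463 N·m; τ₂ = −(41.0)(0.164) = −6.724 N·m; τ₃ = −(7.81)(0.284) = −2.218 N·m.
Net torque τ = -7.479 N·m.
α = τ/I = -7.479/1.137 = -6.577 rad/s².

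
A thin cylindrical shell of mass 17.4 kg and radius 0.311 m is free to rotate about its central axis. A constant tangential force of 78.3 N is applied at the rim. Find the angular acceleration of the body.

I = MR² = (17.4)(0.311)² = 1.683 kg·m².
τ = F R = (78.3)(0.311) = 24.35 N·m.
Newton's second law for rotation, τ = Iα, gives α = τ/I = 24.35/1.683 = 14.47 rad/s².

α ≈ 14.5 rad/s²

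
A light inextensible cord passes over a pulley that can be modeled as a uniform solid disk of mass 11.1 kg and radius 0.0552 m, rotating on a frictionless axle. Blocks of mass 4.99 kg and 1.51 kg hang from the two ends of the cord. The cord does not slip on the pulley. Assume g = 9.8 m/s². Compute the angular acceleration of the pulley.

I = ½MR² = (1/2)(11.1)(0.0552)² = 0.01691 kg·m².
Heavier block: m₁g − T₁ = m₁a. Lighter block: T₂ − m₂g = m₂a.
Pulley: (T₁ − T₂)R = Iα = I(a/R), so T₁ − T₂ = (I/R²)a = (1/2)M_p a = 5.550·a.
Adding the three: (m₁ − m₂)g = (m₁ + m₂ + 5.550)a, so a = (4.99 − 1.51)(9.8)/(4.99 + 1.51 + 5.550) = 2.830 m/s².
α = a/R = 2.830/0.0552 = 51.27 rad/s².

α ≈ 51.3 rad/s²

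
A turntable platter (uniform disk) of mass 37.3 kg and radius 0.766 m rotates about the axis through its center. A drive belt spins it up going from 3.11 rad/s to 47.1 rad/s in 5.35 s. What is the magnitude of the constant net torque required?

τ ≈ 90.0 N·m

I = ½MR² = (1/2)(37.3)(0.766)² = 10.94 kg·m².
α = Δω/Δt = (47.1 − 3.11)/5.35 = 8.222 rad/s².
τ = Iα = (10.94)(8.222) = 89.98 N·m.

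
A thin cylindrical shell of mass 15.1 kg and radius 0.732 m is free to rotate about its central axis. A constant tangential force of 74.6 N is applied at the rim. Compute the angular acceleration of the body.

α ≈ 6.75 rad/s²

I = MR² = (15.1)(0.732)² = 8.091 kg·m².
τ = F R = (74.6)(0.732) = 54.61 N·m.
Newton's second law for rotation, τ = Iα, gives α = τ/I = 54.61/8.091 = 6.749 rad/s².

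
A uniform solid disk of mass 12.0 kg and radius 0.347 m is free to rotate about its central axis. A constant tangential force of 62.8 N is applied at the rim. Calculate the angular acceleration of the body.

α ≈ 30.2 rad/s²

I = ½MR² = (1/2)(12.0)(0.347)² = 0.7225 kg·m².
τ = F R = (62.8)(0.347) = 21.79 N·m.
Newton's second law for rotation, τ = Iα, gives α = τ/I = 21.79/0.7225 = 30.16 rad/s².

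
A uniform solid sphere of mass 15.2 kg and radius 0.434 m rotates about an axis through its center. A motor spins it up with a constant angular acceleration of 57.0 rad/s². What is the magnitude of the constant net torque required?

τ ≈ 65.3 N·m

I = (2/5)MR² = (2/5)(15.2)(0.434)² = 1.145 kg·m².
τ = Iα = (1.145)(57.00) = 65.28 N·m.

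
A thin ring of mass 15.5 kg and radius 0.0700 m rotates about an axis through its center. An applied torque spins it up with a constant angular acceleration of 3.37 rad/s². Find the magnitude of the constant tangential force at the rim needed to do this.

I = MR² = (15.5)(0.0700)² = 0.07595 kg·m².
The required torque is τ = Iα = (0.07595)(3.370) = 0.2560 N·m.
A tangential force at the rim gives τ = FR, so F = τ/R = 0.2560/0.0700 = 3.656 N.

F ≈ 3.66 N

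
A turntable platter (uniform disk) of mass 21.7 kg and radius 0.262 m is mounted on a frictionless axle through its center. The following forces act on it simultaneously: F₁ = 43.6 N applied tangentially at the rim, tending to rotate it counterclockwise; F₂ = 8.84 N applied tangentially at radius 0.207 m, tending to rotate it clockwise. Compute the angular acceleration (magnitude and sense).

I = ½MR² = (1/2)(21.7)(0.262)² = 0.7448 kg·m².
Taking counterclockwise as positive: τ₁ = +(43.6)(0.262) = +11.42 N·m; τ₂ = −(8.84)(0.207) = −1.830 N·m.
Net torque τ = 9.593 N·m.
α = τ/I = 9.593/0.7448 = 12.88 rad/s².

α ≈ 12.9 rad/s², counterclockwise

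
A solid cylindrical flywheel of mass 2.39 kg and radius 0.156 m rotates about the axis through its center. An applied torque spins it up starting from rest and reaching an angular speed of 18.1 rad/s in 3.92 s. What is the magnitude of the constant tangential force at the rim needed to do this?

I = ½MR² = (1/2)(2.39)(0.156)² = 0.02908 kg·m².
α = Δω/Δt = (18.1 − 0)/3.92 = 4.617 rad/s².
The required torque is τ = Iα = (0.02908)(4.617) = 0.1343 N·m.
A tangential force at the rim gives τ = FR, so F = τ/R = 0.1343/0.156 = 0.8608 N.

F ≈ 0.861 N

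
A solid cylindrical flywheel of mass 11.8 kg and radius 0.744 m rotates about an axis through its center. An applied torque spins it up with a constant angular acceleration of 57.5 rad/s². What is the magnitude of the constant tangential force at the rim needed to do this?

F ≈ 252 N

I = ½MR² = (1/2)(11.8)(0.744)² = 3.266 kg·m².
The required torque is τ = Iα = (3.266)(57.50) = 187.8 N·m.
A tangential force at the rim gives τ = FR, so F = τ/R = 187.8/0.744 = 252.4 N.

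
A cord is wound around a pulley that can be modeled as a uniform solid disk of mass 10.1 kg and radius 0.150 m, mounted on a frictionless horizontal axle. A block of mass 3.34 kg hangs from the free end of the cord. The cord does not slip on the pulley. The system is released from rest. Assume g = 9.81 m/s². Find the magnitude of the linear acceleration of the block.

I = ½MR² = (1/2)(10.1)(0.150)² = 0.1136 kg·m².
Block: mg − T = ma. Pulley: TR = Iα. No-slip: a = αR, so T = (I/R²)a = 5.050·a.
Then mg = (m + 5.050)a, so a = (3.34)(9.81)/(3.34 + 5.050) = 3.905 m/s².

a ≈ 3.91 m/s²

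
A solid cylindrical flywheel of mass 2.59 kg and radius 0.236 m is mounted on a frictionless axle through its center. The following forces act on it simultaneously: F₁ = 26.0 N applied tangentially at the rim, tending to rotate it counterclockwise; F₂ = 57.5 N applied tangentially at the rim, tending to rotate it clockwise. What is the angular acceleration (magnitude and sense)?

I = ½MR² = (1/2)(2.59)(0.236)² = 0.07213 kg·m².
Taking counterclockwise as positive: τ₁ = +(26.0)(0.236) = +6.136 N·m; τ₂ = −(57.5)(0.236) = −13.57 N·m.
Net torque τ = -7.434 N·m.
α = τ/I = -7.434/0.07213 = -103.1 rad/s².

α ≈ 103 rad/s², clockwise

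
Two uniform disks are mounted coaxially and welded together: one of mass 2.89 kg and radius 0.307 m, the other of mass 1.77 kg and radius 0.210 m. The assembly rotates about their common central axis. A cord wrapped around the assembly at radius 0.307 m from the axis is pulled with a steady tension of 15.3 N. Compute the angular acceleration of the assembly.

α ≈ 26.8 rad/s²

I = ½M₁R₁² + ½M₂R₂² = ½(2.89)(0.307)² + ½(1.77)(0.210)² = 0.1752 kg·m².
τ = F r = (15.3)(0.307) = 4.697 N·m.
α = τ/I = 4.697/0.1752 = 26.81 rad/s².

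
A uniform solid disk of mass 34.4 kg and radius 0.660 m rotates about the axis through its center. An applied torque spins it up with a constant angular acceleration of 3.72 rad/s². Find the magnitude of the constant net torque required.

I = ½MR² = (1/2)(34.4)(0.660)² = 7.492 kg·m².
τ = Iα = (7.492)(3.720) = 27.87 N·m.

τ ≈ 27.9 N·m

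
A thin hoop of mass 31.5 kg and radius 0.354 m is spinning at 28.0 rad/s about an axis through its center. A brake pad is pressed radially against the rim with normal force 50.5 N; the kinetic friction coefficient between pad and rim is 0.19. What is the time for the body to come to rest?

t ≈ 32.5 s

I = MR² = (31.5)(0.354)² = 3.947 kg·m².
Friction force f = μN = (0.19)(50.5) = 9.595 N at the rim; torque magnitude τ = fR = 3.397 N·m, opposing ω.
|α| = τ/I = 3.397/3.947 = 0.8605 rad/s² (deceleration).
0 = ω₀ − |α|t ⇒ t = ω₀/|α| = 28.0/0.8605 = 32.54 s.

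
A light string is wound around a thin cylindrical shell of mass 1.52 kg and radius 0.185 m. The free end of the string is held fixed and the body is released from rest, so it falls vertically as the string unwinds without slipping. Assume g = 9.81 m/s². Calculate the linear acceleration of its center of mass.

a ≈ 4.91 m/s²

Translation: Mg − T = Ma. Rotation about the center: TR = Iα with I = MR².
With a = αR: T = (I/R²)a = M a, so Mg = (1 + 1.000)Ma.
a = g/(1 + 1.000) = 9.81/2.000 = 4.905 m/s².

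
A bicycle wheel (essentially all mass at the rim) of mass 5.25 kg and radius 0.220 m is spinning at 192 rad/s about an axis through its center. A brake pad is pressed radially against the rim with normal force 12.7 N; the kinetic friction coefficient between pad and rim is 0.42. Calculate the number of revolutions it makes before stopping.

≈ 635 revolutions

I = MR² = (5.25)(0.220)² = 0.2541 kg·m².
Friction force f = μN = (0.42)(12.7) = 5.334 N at the rim; torque magnitude τ = fR = 1.173 N·m, opposing ω.
|α| = τ/I = 1.173/0.2541 = 4.618 rad/s² (deceleration).
ω² = ω₀² − 2|α|θ with ω = 0 ⇒ θ = ω₀²/(2|α|) = 3991 rad = 635.2 rev.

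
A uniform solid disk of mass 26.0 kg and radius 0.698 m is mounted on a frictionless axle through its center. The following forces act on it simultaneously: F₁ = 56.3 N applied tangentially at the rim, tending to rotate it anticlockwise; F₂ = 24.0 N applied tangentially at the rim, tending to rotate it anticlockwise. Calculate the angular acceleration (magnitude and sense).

α ≈ 8.85 rad/s², anticlockwise

I = ½MR² = (1/2)(26.0)(0.698)² = 6.334 kg·m².
Taking anticlockwise as positive: τ₁ = +(56.3)(0.698) = +39.30 N·m; τ₂ = +(24.0)(0.698) = +16.75 N·m.
Net torque τ = 56.05 N·m.
α = τ/I = 56.05/6.334 = 8.849 rad/s².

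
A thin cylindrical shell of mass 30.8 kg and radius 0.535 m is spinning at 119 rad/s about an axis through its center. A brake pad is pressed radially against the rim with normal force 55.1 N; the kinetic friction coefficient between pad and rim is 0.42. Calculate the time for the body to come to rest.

I = MR² = (30.8)(0.535)² = 8.816 kg·m².
Friction force f = μN = (0.42)(55.1) = 23.14 N at the rim; torque magnitude τ = fR = 12.38 N·m, opposing ω.
|α| = τ/I = 12.38/8.816 = 1.404 rad/s² (deceleration).
0 = ω₀ − |α|t ⇒ t = ω₀/|α| = 119/1.404 = 84.73 s.

t ≈ 84.7 s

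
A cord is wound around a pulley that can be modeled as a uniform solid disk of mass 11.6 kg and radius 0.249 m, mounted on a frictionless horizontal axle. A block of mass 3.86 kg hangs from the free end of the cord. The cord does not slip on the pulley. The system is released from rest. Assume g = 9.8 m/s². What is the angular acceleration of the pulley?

α ≈ 15.7 rad/s²

I = ½MR² = (1/2)(11.6)(0.249)² = 0.3596 kg·m².
Block: mg − T = ma. Pulley: TR = Iα. No-slip: a = αR, so T = (I/R²)a = 5.800·a.
Then mg = (m + 5.800)a, so a = (3.86)(9.8)/(3.86 + 5.800) = 3.916 m/s².
α = a/R = 3.916/0.249 = 15.73 rad/s².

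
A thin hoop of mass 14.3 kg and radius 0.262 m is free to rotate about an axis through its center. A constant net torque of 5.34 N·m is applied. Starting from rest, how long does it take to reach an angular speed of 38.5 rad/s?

I = MR² = (14.3)(0.262)² = 0.9816 kg·m².
α = τ/I = 5.34/0.9816 = 5.440 rad/s².
ω = αt ⇒ t = ω/α = 38.5/5.440 = 7.077 s.

t ≈ 7.08 s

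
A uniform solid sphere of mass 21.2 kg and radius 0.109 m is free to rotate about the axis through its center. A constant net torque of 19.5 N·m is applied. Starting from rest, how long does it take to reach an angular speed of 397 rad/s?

t ≈ 2.05 s

I = (2/5)MR² = (2/5)(21.2)(0.109)² = 0.1008 kg·m².
α = τ/I = 19.5/0.1008 = 193.5 rad/s².
ω = αt ⇒ t = ω/α = 397/193.5 = 2.051 s.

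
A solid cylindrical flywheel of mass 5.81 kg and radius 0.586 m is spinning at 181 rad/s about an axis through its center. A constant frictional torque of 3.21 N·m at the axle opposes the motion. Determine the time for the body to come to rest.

t ≈ 56.2 s

I = ½MR² = (1/2)(5.81)(0.586)² = 0.9976 kg·m².
The net torque has magnitude 3.21 N·m, opposing ω.
|α| = τ/I = 3.210/0.9976 = 3.218 rad/s² (deceleration).
0 = ω₀ − |α|t ⇒ t = ω₀/|α| = 181/3.218 = 56.25 s.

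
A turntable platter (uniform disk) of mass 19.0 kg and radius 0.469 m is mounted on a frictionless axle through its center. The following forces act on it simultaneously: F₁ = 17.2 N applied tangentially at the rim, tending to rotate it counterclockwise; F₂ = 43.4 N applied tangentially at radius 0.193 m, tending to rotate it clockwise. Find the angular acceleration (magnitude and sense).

I = ½MR² = (1/2)(19.0)(0.469)² = 2.090 kg·m².
Taking counterclockwise as positive: τ₁ = +(17.2)(0.469) = +8.067 N·m; τ₂ = −(43.4)(0.193) = −8.376 N·m.
Net torque τ = -0.3094 N·m.
α = τ/I = -0.3094/2.090 = -0.1481 rad/s².

α ≈ 0.148 rad/s², clockwise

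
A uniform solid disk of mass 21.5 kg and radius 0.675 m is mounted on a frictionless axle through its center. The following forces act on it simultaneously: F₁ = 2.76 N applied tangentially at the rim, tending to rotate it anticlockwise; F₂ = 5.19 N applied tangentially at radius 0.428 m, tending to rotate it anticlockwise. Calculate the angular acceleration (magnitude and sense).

I = ½MR² = (1/2)(21.5)(0.675)² = 4.898 kg·m².
Taking anticlockwise as positive: τ₁ = +(2.76)(0.675) = +1.863 N·m; τ₂ = +(5.19)(0.428) = +2.221 N·m.
Net torque τ = 4.084 N·m.
α = τ/I = 4.084/4.898 = 0.8339 rad/s².

α ≈ 0.834 rad/s², anticlockwise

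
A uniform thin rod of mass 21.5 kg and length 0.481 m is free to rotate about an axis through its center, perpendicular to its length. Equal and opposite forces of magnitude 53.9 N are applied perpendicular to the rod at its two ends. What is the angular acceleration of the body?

I = (1/12)ML² = (1/12)(21.5)(0.481)² = 0.4145 kg·m².
The couple gives τ = F·(L/2) + F·(L/2) = F L = (53.9)(0.481) = 25.93 N·m.
From τ = Iα: α = 25.93/0.4145 = 62.54 rad/s².

α ≈ 62.5 rad/s²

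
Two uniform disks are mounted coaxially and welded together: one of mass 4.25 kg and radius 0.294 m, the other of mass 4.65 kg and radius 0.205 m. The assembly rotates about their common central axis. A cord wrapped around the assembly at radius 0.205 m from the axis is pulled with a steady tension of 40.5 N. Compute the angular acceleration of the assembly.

α ≈ 29.5 rad/s²

I = ½M₁R₁² + ½M₂R₂² = ½(4.25)(0.294)² + ½(4.65)(0.205)² = 0.2814 kg·m².
τ = F r = (40.5)(0.205) = 8.303 N·m.
α = τ/I = 8.303/0.2814 = 29.51 rad/s².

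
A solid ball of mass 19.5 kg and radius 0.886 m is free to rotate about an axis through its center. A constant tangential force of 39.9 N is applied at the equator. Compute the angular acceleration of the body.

α ≈ 5.77 rad/s²

I = (2/5)MR² = (2/5)(19.5)(0.886)² = 6.123 kg·m².
τ = F R = (39.9)(0.886) = 35.35 N·m.
Newton's second law for rotation, τ = Iα, gives α = τ/I = 35.35/6.123 = 5.774 rad/s².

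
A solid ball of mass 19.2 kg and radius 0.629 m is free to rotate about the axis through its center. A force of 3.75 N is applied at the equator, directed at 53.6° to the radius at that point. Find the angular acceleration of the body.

α ≈ 0.625 rad/s²

I = (2/5)MR² = (2/5)(19.2)(0.629)² = 3.039 kg·m².
Only the tangential component produces torque: τ = F R sinθ = (3.75)(0.629) sin 53.6° = 1.899 N·m.
From τ = Iα: α = 1.899/3.039 = 0.6248 rad/s².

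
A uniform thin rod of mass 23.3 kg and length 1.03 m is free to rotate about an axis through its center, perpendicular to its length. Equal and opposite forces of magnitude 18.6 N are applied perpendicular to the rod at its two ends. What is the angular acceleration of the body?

α ≈ 9.30 rad/s²

I = (1/12)ML² = (1/12)(23.3)(1.03)² = 2.060 kg·m².
The couple gives τ = F·(L/2) + F·(L/2) = F L = (18.6)(1.03) = 19.16 N·m.
Newton's second law for rotation, τ = Iα, gives α = τ/I = 19.16/2.060 = 9.300 rad/s².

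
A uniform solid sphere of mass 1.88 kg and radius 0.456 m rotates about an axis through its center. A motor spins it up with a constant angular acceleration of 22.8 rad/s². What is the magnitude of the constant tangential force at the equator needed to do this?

I = (2/5)MR² = (2/5)(1.88)(0.456)² = 0.1564 kg·m².
The required torque is τ = Iα = (0.1564)(22.80) = 3.565 N·m.
A tangential force at the equator gives τ = FR, so F = τ/R = 3.565/0.456 = 7.818 N.

F ≈ 7.82 N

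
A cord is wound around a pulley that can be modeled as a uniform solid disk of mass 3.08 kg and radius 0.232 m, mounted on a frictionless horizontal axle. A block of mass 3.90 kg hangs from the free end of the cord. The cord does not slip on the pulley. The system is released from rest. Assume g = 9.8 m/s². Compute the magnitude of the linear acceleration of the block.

I = ½MR² = (1/2)(3.08)(0.232)² = 0.08289 kg·m².
Block: mg − T = ma. Pulley: TR = Iα. No-slip: a = αR, so T = (I/R²)a = 1.540·a.
Then mg = (m + 1.540)a, so a = (3.90)(9.8)/(3.90 + 1.540) = 7.026 m/s².

a ≈ 7.03 m/s²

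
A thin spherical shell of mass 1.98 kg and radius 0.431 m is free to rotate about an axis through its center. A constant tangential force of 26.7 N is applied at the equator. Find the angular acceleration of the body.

I = (2/3)MR² = (2/3)(1.98)(0.431)² = 0.2452 kg·m².
τ = F R = (26.7)(0.431) = 11.51 N·m.
Newton's second law for rotation, τ = Iα, gives α = τ/I = 11.51/0.2452 = 46.93 rad/s².

α ≈ 46.9 rad/s²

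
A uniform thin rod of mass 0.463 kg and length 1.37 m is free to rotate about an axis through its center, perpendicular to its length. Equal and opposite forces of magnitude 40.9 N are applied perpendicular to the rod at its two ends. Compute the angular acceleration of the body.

I = (1/12)ML² = (1/12)(0.463)(1.37)² = 0.07242 kg·m².
The couple gives τ = F·(L/2) + F·(L/2) = F L = (40.9)(1.37) = 56.03 N·m.
Newton's second law for rotation, τ = Iα, gives α = τ/I = 56.03/0.07242 = 773.8 rad/s².

α ≈ 774 rad/s²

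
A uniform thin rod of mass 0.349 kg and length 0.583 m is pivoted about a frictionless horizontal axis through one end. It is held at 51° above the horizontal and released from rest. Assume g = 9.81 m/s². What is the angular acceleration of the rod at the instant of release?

About the pivot, I = (1/3)ML² = (1/3)(0.349)(0.583)² = 0.03954 kg·m².
The weight acts at the center, a distance L/2 = 0.2915 m from the pivot; τ = Mg(L/2) cos 51° = 0.6281 N·m.
α = τ/I = 0.6281/0.03954 = 15.88 rad/s².
(Equivalently α = (3g/(2L)) cos 51° = 15.88 rad/s².)

α ≈ 15.9 rad/s²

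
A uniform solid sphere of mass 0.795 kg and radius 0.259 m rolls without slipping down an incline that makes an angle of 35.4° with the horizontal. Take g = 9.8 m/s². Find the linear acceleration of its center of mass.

a ≈ 4.05 m/s²

Translation along the incline: Mg sinθ − f = Ma.
Rotation about the center: fR = Iα with I = (2/5)MR². No-slip gives a = αR, so f = (I/R²)a = (2/5)M a.
Substituting: Mg sinθ = (1 + 0.4000)Ma, so a = g sinθ/(1 + 0.4000) = (9.8) sin 35.4° / 1.400 = 4.055 m/s².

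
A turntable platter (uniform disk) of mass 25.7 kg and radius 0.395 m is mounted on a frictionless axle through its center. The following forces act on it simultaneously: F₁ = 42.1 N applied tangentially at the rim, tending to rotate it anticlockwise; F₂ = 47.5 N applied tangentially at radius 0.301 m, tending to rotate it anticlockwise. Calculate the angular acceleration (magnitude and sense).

α ≈ 15.4 rad/s², anticlockwise

I = ½MR² = (1/2)(25.7)(0.395)² = 2.005 kg·m².
Taking anticlockwise as positive: τ₁ = +(42.1)(0.395) = +16.63 N·m; τ₂ = +(47.5)(0.301) = +14.30 N·m.
Net torque τ = 30.93 N·m.
α = τ/I = 30.93/2.005 = 15.43 rad/s².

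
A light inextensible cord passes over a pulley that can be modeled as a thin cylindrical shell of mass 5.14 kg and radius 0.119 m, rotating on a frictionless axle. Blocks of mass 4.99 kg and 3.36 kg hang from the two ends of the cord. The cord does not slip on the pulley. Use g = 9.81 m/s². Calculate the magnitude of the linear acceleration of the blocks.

a ≈ 1.19 m/s²

I = MR² = (5.14)(0.119)² = 0.07279 kg·m².
Heavier block: m₁g − T₁ = m₁a. Lighter block: T₂ − m₂g = m₂a.
Pulley: (T₁ − T₂)R = Iα = I(a/R), so T₁ − T₂ = (I/R²)a = 1·M_p a = 5.140·a.
Adding the three: (m₁ − m₂)g = (m₁ + m₂ + 5.140)a, so a = (4.99 − 3.36)(9.81)/(4.99 + 3.36 + 5.140) = 1.185 m/s².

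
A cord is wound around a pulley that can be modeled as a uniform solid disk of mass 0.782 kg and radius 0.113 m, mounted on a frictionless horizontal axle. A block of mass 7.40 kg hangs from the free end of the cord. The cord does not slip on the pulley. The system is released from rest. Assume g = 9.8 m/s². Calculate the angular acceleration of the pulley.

α ≈ 82.4 rad/s²

I = ½MR² = (1/2)(0.782)(0.113)² = 0.004993 kg·m².
Block: mg − T = ma. Pulley: TR = Iα. No-slip: a = αR, so T = (I/R²)a = 0.3910·a.
Then mg = (m + 0.3910)a, so a = (7.40)(9.8)/(7.40 + 0.3910) = 9.308 m/s².
α = a/R = 9.308/0.113 = 82.37 rad/s².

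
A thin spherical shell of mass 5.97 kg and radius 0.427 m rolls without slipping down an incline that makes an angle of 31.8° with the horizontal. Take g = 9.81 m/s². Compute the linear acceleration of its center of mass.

a ≈ 3.10 m/s²

Translation along the incline: Mg sinθ − f = Ma.
Rotation about the center: fR = Iα with I = (2/3)MR². No-slip gives a = αR, so f = (I/R²)a = (2/3)M a.
Substituting: Mg sinθ = (1 + 0.6667)Ma, so a = g sinθ/(1 + 0.6667) = (9.81) sin 31.8° / 1.667 = 3.102 m/s².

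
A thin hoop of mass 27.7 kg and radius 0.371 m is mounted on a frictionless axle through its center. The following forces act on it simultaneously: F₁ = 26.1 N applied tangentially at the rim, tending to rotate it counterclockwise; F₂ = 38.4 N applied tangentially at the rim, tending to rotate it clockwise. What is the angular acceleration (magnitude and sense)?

α ≈ 1.20 rad/s², clockwise

I = MR² = (27.7)(0.371)² = 3.813 kg·m².
Taking counterclockwise as positive: τ₁ = +(26.1)(0.371) = +9.683 N·m; τ₂ = −(38.4)(0.371) = −14.25 N·m.
Net torque τ = -4.563 N·m.
α = τ/I = -4.563/3.813 = -1.197 rad/s².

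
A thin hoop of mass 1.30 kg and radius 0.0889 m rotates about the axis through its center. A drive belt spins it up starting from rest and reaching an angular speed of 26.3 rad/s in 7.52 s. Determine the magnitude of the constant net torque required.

τ ≈ 0.0359 N·m

I = MR² = (1.30)(0.0889)² = 0.01027 kg·m².
α = Δω/Δt = (26.3 − 0)/7.52 = 3.497 rad/s².
τ = Iα = (0.01027)(3.497) = 0.03593 N·m.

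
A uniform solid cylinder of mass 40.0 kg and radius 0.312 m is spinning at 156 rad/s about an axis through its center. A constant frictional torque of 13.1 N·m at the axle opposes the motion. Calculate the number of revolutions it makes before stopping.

I = ½MR² = (1/2)(40.0)(0.312)² = 1.947 kg·m².
The net torque has magnitude 13.1 N·m, opposing ω.
|α| = τ/I = 13.10/1.947 = 6.729 rad/s² (deceleration).
ω² = ω₀² − 2|α|θ with ω = 0 ⇒ θ = ω₀²/(2|α|) = 1808 rad = 287.8 rev.

≈ 288 revolutions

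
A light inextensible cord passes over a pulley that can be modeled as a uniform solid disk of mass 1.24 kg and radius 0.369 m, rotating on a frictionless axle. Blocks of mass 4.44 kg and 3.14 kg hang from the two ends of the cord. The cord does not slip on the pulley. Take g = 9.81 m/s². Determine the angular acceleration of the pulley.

I = ½MR² = (1/2)(1.24)(0.369)² = 0.08442 kg·m².
Heavier block: m₁g − T₁ = m₁a. Lighter block: T₂ − m₂g = m₂a.
Pulley: (T₁ − T₂)R = Iα = I(a/R), so T₁ − T₂ = (I/R²)a = (1/2)M_p a = 0.6200·a.
Adding the three: (m₁ − m₂)g = (m₁ + m₂ + 0.6200)a, so a = (4.44 − 3.14)(9.81)/(4.44 + 3.14 + 0.6200) = 1.555 m/s².
α = a/R = 1.555/0.369 = 4.215 rad/s².

α ≈ 4.21 rad/s²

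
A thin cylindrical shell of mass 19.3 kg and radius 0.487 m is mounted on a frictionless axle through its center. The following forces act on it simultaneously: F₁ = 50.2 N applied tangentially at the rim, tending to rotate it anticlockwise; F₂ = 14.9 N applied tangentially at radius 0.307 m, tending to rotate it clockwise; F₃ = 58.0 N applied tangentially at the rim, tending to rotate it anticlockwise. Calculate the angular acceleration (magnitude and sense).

I = MR² = (19.3)(0.487)² = 4.577 kg·m².
Taking anticlockwise as positive: τ₁ = +(50.2)(0.487) = +24.45 N·m; τ₂ = −(14.9)(0.307) = −4.574 N·m; τ₃ = +(58.0)(0.487) = +28.25 N·m.
Net torque τ = 48.12 N·m.
α = τ/I = 48.12/4.577 = 10.51 rad/s².

α ≈ 10.5 rad/s², anticlockwise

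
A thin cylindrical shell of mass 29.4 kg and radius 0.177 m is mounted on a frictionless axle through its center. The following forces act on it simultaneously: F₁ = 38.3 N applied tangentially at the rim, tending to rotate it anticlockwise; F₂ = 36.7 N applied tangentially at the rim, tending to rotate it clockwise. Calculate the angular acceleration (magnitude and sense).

I = MR² = (29.4)(0.177)² = 0.9211 kg·m².
Taking anticlockwise as positive: τ₁ = +(38.3)(0.177) = +6.779 N·m; τ₂ = −(36.7)(0.177) = −6.496 N·m.
Net torque τ = 0.2832 N·m.
α = τ/I = 0.2832/0.9211 = 0.3075 rad/s².

α ≈ 0.307 rad/s², anticlockwise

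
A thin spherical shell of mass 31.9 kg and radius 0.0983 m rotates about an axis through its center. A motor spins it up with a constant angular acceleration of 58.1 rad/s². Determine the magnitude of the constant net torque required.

I = (2/3)MR² = (2/3)(31.9)(0.0983)² = 0.2055 kg·m².
τ = Iα = (0.2055)(58.10) = 11.94 N·m.

τ ≈ 11.9 N·m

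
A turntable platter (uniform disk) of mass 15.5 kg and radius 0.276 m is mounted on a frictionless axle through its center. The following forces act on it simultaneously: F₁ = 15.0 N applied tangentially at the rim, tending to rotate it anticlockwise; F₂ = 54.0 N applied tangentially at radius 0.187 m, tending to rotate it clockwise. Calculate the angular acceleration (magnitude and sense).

α ≈ 10.1 rad/s², clockwise

I = ½MR² = (1/2)(15.5)(0.276)² = 0.5904 kg·m².
Taking anticlockwise as positive: τ₁ = +(15.0)(0.276) = +4.140 N·m; τ₂ = −(54.0)(0.187) = −10.10 N·m.
Net torque τ = -5.958 N·m.
α = τ/I = -5.958/0.5904 = -10.09 rad/s².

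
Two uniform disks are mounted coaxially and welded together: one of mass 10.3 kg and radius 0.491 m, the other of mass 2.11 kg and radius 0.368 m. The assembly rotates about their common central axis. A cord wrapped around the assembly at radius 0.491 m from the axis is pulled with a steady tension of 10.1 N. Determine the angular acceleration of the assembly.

I = ½M₁R₁² + ½M₂R₂² = ½(10.3)(0.491)² + ½(2.11)(0.368)² = 1.384 kg·m².
τ = F r = (10.1)(0.491) = 4.959 N·m.
α = τ/I = 4.959/1.384 = 3.582 rad/s².

α ≈ 3.58 rad/s²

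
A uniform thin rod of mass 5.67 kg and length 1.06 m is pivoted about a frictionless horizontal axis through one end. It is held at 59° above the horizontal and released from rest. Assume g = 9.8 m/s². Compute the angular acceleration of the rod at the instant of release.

α ≈ 7.14 rad/s²

About the pivot, I = (1/3)ML² = (1/3)(5.67)(1.06)² = 2.124 kg·m².
The weight acts at the center, a distance L/2 = 0.5300 m from the pivot; τ = Mg(L/2) cos 59° = 15.17 N·m.
α = τ/I = 15.17/2.124 = 7.143 rad/s².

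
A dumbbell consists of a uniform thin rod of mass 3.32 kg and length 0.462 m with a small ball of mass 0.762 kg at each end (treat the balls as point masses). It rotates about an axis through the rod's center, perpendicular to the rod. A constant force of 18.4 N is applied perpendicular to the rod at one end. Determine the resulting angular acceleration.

α ≈ 30.3 rad/s²

I_rod = (1/12)ML² = (1/12)(3.32)(0.462)² = 0.05905 kg·m².
I_balls = 2·m·(L/2)² = 2(0.762)(0.2310)² = 0.08132 kg·m².
Total I = 0.1404 kg·m².
τ = F·(L/2) = (18.4)(0.231) = 4.250 N·m.
α = τ/I = 4.250/0.1404 = 30.28 rad/s².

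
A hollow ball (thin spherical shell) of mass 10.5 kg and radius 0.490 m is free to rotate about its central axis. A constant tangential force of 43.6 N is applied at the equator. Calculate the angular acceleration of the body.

α ≈ 12.7 rad/s²

I = (2/3)MR² = (2/3)(10.5)(0.490)² = 1.681 kg·m².
τ = F R = (43.6)(0.490) = 21.36 N·m.
Newton's second law for rotation, τ = Iα, gives α = τ/I = 21.36/1.681 = 12.71 rad/s².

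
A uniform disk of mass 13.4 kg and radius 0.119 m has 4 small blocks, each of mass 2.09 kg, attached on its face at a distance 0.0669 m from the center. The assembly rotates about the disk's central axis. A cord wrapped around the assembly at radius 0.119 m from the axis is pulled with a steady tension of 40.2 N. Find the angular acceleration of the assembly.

I_disk = ½MR² = ½(13.4)(0.119)² = 0.09488 kg·m².
I_blocks = 4·m·r² = 4(2.09)(0.0669)² = 0.03742 kg·m².
Total I = 0.1323 kg·m².
τ = F r = (40.2)(0.119) = 4.784 N·m.
α = τ/I = 4.784/0.1323 = 36.16 rad/s².

α ≈ 36.2 rad/s²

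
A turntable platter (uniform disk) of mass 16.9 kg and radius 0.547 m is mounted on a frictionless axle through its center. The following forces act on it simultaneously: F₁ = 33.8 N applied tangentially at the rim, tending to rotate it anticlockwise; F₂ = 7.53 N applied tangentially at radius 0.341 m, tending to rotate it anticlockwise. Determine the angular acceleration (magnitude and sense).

I = ½MR² = (1/2)(16.9)(0.547)² = 2.528 kg·m².
Taking anticlockwise as positive: τ₁ = +(33.8)(0.547) = +18.49 N·m; τ₂ = +(7.53)(0.341) = +2.568 N·m.
Net torque τ = 21.06 N·m.
α = τ/I = 21.06/2.528 = 8.328 rad/s².

α ≈ 8.33 rad/s², anticlockwise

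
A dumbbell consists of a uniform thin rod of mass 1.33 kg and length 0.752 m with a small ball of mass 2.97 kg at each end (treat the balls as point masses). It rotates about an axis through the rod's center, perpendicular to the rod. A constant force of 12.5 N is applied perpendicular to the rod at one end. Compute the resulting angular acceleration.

I_rod = (1/12)ML² = (1/12)(1.33)(0.752)² = 0.06268 kg·m².
I_balls = 2·m·(L/2)² = 2(2.97)(0.3760)² = 0.8398 kg·m².
Total I = 0.9025 kg·m².
τ = F·(L/2) = (12.5)(0.376) = 4.700 N·m.
α = τ/I = 4.700/0.9025 = 5.208 rad/s².

α ≈ 5.21 rad/s²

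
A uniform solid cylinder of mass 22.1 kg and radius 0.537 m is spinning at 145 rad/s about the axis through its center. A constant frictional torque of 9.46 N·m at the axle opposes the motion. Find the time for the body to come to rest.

t ≈ 48.8 s

I = ½MR² = (1/2)(22.1)(0.537)² = 3.186 kg·m².
The net torque has magnitude 9.46 N·m, opposing ω.
|α| = τ/I = 9.460/3.186 = 2.969 rad/s² (deceleration).
0 = ω₀ − |α|t ⇒ t = ω₀/|α| = 145/2.969 = 48.84 s.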